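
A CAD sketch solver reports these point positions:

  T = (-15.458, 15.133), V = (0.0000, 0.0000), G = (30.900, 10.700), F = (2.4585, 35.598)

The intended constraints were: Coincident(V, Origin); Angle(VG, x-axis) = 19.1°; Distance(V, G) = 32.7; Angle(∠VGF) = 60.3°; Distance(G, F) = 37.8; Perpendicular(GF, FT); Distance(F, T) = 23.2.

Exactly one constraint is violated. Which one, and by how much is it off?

Distance(F, T) = 23.2 — off by 4.00.

V = (0.00, 0.00) ✓; VG at 19.10° ✓; |VG| = 32.70 ✓; ∠VGF = 60.30° ✓; |GF| = 37.80 ✓; ∠(GF, FT) = 90.00° ✓; |FT| = 27.20 ✗.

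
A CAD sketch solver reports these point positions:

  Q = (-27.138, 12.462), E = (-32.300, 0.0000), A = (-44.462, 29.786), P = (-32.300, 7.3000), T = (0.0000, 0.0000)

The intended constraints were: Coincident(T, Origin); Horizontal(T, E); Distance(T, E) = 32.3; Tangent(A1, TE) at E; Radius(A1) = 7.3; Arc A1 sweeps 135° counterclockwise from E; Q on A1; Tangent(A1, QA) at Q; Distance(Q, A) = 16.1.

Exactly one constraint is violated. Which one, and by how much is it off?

Distance(Q, A) = 16.1 — off by 8.40.

T = (0.00, 0.00) ✓; T.y = 0.00, E.y = 0.00 ✓; |TE| = 32.30 ✓; ∠(PE, ET) = 90.00° ✓; |PE| = 7.300 ✓; bearing(P→Q) − bearing(P→E) = 135.0° ✓; |PQ| = 7.300 ✓; ∠(PQ, QA) = 90.00° ✓; |QA| = 24.50 ✗.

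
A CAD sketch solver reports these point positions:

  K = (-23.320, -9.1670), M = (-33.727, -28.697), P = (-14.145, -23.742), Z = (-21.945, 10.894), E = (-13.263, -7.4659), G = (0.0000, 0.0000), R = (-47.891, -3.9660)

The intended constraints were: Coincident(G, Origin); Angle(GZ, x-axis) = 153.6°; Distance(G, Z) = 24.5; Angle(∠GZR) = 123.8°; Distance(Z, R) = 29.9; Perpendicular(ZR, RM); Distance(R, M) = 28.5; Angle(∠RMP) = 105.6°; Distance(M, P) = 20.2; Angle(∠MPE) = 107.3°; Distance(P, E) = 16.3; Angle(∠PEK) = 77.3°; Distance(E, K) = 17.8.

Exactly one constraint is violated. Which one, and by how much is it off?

Distance(E, K) = 17.8 — off by 7.60.

G = (0.00, 0.00) ✓; GZ at 153.6° ✓; |GZ| = 24.50 ✓; ∠GZR = 123.8° ✓; |ZR| = 29.90 ✓; ∠(ZR, RM) = 90.00° ✓; |RM| = 28.50 ✓; ∠RMP = 105.6° ✓; |MP| = 20.20 ✓; ∠MPE = 107.3° ✓; |PE| = 16.30 ✓; ∠PEK = 77.30° ✓; |EK| = 10.20 ✗.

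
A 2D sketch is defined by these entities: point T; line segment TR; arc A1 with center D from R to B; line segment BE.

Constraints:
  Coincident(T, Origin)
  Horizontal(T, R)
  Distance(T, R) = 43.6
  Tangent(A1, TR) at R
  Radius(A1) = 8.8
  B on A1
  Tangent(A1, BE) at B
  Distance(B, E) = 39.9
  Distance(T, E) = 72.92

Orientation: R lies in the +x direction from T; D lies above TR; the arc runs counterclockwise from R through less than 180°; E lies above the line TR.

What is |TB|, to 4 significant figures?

53.03

Checks: |DB| = 8.800 ✓; ∠(DB, BE) = 90.00° ✓; |BE| = 39.90 ✓; |TE| = 72.92 ✓.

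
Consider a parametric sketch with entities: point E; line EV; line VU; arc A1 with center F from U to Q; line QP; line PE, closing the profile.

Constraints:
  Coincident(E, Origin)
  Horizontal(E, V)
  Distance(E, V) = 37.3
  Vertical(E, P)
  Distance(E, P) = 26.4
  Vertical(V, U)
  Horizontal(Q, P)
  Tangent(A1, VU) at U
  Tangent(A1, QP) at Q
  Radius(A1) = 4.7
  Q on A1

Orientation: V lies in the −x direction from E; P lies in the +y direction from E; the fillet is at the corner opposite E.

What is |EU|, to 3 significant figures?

43.2

E is at the origin; EV is horizontal with |EV| = 37.3 and V on the −x side, so V = (-37.3, 0.00). EP is vertical with |EP| = 26.4 and P on the +y side, so P = (0.00, 26.4). The virtual corner opposite E is at (-37.3, 26.4). Tangency of A1 to VU means the radius FU is perpendicular to VU and A1 meets QP tangentially, so FQ is at right angles to QP, with radius 4.7, so the center F sits 4.7 in from both sides at F = (-32.6, 21.7). That places the tangent points at U = (-37.3, 21.7) on VU and Q = (-32.6, 26.4) on QP. Then |EU| = |U − E| = 43.2.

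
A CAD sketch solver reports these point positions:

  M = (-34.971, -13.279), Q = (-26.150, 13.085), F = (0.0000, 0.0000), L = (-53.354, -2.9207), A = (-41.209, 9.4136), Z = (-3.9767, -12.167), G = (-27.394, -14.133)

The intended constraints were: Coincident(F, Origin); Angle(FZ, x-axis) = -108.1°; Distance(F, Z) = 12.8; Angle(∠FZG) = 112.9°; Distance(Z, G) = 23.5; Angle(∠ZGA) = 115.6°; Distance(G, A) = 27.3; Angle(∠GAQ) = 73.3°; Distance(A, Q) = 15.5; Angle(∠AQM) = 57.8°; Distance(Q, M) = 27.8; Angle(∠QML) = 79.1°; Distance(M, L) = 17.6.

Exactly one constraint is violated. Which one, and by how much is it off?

Distance(M, L) = 17.6 — off by 3.50.

F = (0.00, 0.00) ✓; FZ at -108.1° ✓; |FZ| = 12.80 ✓; ∠FZG = 112.9° ✓; |ZG| = 23.50 ✓; ∠ZGA = 115.6° ✓; |GA| = 27.30 ✓; ∠GAQ = 73.30° ✓; |AQ| = 15.50 ✓; ∠AQM = 57.80° ✓; |QM| = 27.80 ✓; ∠QML = 79.10° ✓; |ML| = 21.10 ✗.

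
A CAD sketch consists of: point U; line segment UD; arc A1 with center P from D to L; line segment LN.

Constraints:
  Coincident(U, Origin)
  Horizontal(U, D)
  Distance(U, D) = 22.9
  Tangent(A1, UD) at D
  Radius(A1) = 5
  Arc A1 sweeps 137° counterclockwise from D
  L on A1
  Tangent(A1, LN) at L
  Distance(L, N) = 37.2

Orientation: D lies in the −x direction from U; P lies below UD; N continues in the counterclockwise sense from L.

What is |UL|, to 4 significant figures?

27.70

U is at the origin; U and D share the same y with |UD| = 22.9 and D on the −x side, so D = (-22.90, 0.000). The tangent condition forces PD to be normal to UD, so P = D + (0, -5) = (-22.90, -5.000). On A1, D sits at bearing 90° from P; a 137° counterclockwise sweep puts L at bearing 227°, so L = P + 5.0·(cos 227°, sin 227°) = (-26.31, -8.657). Then |UL| = |L − U| = 27.70.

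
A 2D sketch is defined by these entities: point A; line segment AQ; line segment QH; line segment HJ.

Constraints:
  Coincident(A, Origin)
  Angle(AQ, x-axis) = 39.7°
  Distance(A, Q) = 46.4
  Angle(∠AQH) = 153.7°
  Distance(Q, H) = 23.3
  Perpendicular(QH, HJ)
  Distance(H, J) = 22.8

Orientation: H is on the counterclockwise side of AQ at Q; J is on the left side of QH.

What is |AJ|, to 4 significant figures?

64.94

∠AQH = 153.7°, so QH runs at 39.7° + (180° − 153.7°) = 66.00° from the x-axis; with |QH| = 23.3, H = Q + 23.3·(cos 66.00°, sin 66.00°) = (45.18, 50.92). QH ⟂ HJ; with |HJ| = 22.8 on the left of QH, J = H + 22.8·(-0.9135, 0.4067) = (24.35, 60.20). Then |AJ| = |J − A| = 64.94.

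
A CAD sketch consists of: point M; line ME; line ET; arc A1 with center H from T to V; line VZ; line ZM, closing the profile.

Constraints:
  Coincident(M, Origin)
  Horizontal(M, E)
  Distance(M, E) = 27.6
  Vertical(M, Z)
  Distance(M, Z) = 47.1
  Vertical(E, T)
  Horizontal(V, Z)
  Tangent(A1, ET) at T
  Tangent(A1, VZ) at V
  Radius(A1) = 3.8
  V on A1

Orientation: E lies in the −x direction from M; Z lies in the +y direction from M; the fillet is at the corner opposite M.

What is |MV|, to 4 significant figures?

52.77

M is at the origin; M and E share the same y with |ME| = 27.6 and E on the −x side, so E = (-27.60, 0.000). M and Z share the same x with |MZ| = 47.1 and Z on the +y side, so Z = (0.000, 47.10). The virtual corner opposite M is at (-27.60, 47.10). Since A1 is tangent to ET there, HT ⟂ ET and since A1 is tangent to VZ there, HV ⟂ VZ, with radius 3.8, so the center H sits 3.8 in from both sides at H = (-23.80, 43.30). That places the tangent points at T = (-27.60, 43.30) on ET and V = (-23.80, 47.10) on VZ. Then |MV| = |V − M| = 52.77.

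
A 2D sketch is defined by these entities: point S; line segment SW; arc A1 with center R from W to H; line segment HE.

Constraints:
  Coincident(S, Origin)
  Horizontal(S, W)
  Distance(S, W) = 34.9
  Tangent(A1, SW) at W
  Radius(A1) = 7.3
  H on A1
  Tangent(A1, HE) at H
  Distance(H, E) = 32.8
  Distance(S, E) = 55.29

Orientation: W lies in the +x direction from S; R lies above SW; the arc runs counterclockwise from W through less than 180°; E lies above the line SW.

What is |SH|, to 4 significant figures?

42.94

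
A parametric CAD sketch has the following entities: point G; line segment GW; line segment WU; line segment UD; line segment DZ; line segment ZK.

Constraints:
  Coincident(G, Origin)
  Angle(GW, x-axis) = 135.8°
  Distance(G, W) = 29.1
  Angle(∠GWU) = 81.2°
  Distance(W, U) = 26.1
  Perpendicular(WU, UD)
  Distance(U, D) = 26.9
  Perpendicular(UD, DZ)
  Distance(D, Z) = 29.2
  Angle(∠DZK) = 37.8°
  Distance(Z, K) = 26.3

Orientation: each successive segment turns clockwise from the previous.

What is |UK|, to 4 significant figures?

13.68

G is at the origin; GW runs at 135.8° with length 29.1, so W = (-20.86, 20.29). ∠GWU = 81.2° gives WU at 37.00° from the x-axis; with |WU| = 26.1, U = (-0.01771, 35.99). The perpendicularity gives UD at right angles to WU, so UD runs at -53.00°; with |UD| = 26.9, D = (16.17, 14.51). UD ⟂ DZ, so DZ runs at -143.0°; with |DZ| = 29.2, Z = (-7.149, -3.061). ∠DZK = 37.8° gives ZK at 74.80° from the x-axis; with |ZK| = 26.3, K = (-0.2535, 22.32). Then |UK| = |K − U| = 13.68.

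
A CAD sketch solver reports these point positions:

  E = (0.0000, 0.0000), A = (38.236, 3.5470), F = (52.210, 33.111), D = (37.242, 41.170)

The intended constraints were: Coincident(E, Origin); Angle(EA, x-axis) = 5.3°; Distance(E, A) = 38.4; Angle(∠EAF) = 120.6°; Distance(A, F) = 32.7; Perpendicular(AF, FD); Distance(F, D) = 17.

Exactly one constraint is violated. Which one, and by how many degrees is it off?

Perpendicular(AF, FD) — off by 3.00°.

E = (0.00, 0.00) ✓; EA at 5.300° ✓; |EA| = 38.40 ✓; ∠EAF = 120.6° ✓; |AF| = 32.70 ✓; ∠(AF, FD) = 87.00° ✗; |FD| = 17.00 ✓.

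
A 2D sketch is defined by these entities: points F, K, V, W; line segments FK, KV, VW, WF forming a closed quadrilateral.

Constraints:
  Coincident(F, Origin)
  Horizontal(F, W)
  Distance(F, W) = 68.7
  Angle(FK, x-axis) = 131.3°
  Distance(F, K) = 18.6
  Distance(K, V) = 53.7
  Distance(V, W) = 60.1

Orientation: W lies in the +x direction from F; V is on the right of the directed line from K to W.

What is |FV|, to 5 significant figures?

35.379

F is at the origin; FW is horizontal with |FW| = 68.7 and W in +x, so W = (68.7, 0). FK runs at 131.3° with |FK| = 18.6, so K = (-12.276, 13.974). V is determined by |KV| = 53.7 and |VW| = 60.1 together: it lies at the intersection of circle(K, 53.7) and circle(W, 60.1). With |KW| = 82.173, the foot of the radical line on KW is 36.655 from K and the perpendicular offset is √(53.7² − 36.655²) = 39.244. Taking the right-of-KW solution: V = (17.171, -30.932).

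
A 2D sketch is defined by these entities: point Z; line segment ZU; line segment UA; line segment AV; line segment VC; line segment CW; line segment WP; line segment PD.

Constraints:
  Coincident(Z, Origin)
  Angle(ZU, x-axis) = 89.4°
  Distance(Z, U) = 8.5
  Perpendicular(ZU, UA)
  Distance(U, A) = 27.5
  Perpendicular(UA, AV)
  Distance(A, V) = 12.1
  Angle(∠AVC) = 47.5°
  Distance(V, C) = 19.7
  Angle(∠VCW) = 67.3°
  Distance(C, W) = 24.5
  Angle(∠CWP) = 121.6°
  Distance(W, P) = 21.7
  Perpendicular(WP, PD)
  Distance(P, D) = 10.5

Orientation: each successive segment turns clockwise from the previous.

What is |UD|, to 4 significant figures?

48.38

Z is at the origin; ZU runs at 89.4° with length 8.5, so U = (0.08901, 8.500). ZU is perpendicular to UA, so UA runs at -0.6000°; with |UA| = 27.5, A = (27.59, 8.212). UA is perpendicular to AV, so AV runs at -90.60°; with |AV| = 12.1, V = (27.46, -3.888). ∠AVC = 47.5° gives VC at 136.9° from the x-axis; with |VC| = 19.7, C = (13.08, 9.573). ∠VCW = 67.3° gives CW at 24.20° from the x-axis; with |CW| = 24.5, W = (35.42, 19.62). ∠CWP = 121.6° gives WP at -34.20° from the x-axis; with |WP| = 21.7, P = (53.37, 7.419). WP is perpendicular to PD, so PD runs at -124.2°; with |PD| = 10.5, D = (47.47, -1.266). Then |UD| = |D − U| = 48.38.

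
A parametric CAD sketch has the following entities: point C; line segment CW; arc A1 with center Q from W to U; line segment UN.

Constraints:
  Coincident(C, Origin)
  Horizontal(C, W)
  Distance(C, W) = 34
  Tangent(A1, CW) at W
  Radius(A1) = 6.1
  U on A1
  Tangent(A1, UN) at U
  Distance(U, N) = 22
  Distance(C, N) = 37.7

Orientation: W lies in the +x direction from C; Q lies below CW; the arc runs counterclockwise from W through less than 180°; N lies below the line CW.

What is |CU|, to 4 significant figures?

28.47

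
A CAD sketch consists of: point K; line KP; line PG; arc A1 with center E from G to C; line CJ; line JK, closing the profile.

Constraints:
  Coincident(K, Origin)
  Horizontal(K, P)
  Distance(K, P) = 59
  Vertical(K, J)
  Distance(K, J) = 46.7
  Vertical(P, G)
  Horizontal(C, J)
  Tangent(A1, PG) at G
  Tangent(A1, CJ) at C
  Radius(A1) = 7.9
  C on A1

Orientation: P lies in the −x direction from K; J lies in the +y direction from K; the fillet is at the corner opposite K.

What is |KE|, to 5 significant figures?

64.161

K is at the origin; K and P share the same y with |KP| = 59.0 and P on the −x side, so P = (-59.000, 0.0000). K and J share the same x with |KJ| = 46.7 and J on the +y side, so J = (0.0000, 46.700). The virtual corner opposite K is at (-59.000, 46.700). Tangency of A1 to PG means the radius EG is perpendicular to PG and tangency of A1 to CJ means the radius EC is perpendicular to CJ, with radius 7.9, so the center E sits 7.9 in from both sides at E = (-51.100, 38.800). Then |KE| = |E − K| = 64.161.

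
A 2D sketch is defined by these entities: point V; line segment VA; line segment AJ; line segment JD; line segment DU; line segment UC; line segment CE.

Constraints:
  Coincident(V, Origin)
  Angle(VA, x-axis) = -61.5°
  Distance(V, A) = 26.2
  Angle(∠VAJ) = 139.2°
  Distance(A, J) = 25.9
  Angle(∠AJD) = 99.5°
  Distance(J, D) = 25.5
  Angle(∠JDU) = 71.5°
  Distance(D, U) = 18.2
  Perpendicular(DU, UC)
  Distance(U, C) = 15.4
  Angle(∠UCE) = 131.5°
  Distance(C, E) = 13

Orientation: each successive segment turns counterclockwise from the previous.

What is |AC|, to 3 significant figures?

16.2

V is at the origin; VA runs at -61.5° with length 26.2, so A = (12.5, -23.0). ∠VAJ = 139.2° gives AJ at -20.7° from the x-axis; with |AJ| = 25.9, J = (36.7, -32.2). ∠AJD = 99.5° gives JD at 59.8° from the x-axis; with |JD| = 25.5, D = (49.6, -10.1). ∠JDU = 71.5° gives DU at 168° from the x-axis; with |DU| = 18.2, U = (31.7, -6.45). DU ⟂ UC, so UC runs at -102°; with |UC| = 15.4, C = (28.6, -21.5). Then |AC| = |C − A| = 16.2.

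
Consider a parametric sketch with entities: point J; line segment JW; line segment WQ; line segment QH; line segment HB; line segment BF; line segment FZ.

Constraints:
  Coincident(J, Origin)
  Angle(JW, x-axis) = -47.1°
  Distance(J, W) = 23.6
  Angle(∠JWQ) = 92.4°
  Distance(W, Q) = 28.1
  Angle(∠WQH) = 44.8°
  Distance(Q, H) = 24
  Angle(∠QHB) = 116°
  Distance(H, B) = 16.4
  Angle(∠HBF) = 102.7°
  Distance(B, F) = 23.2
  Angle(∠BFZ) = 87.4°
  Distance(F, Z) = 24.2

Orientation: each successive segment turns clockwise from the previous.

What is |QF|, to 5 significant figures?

32.039

∠QHB = 116.0° gives HB at 26.100° from the x-axis; with |HB| = 16.4, B = (10.985, -6.0465). ∠HBF = 102.7° gives BF at -51.200° from the x-axis; with |BF| = 23.2, F = (25.523, -24.127). Then |QF| = |F − Q| = 32.039.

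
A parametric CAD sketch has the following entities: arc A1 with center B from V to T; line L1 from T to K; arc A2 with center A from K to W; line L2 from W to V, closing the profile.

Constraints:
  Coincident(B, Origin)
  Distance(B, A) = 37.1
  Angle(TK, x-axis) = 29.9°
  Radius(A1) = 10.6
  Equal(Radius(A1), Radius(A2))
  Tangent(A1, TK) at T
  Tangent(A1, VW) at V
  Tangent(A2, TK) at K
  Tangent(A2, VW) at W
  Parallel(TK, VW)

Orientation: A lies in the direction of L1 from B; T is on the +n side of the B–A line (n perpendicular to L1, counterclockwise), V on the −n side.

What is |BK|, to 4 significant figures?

38.58

The slot axis is L1's direction at 29.9°, so u = (cos 29.9°, sin 29.9°) = (0.8669, 0.4985) and n = (−sin 29.9°, cos 29.9°) = (-0.4985, 0.8669). B is at the origin and A lies 37.1 along u from B, so A = 37.1·u = (32.16, 18.49). Tangency of A1 to both parallel lines with radius 10.6 puts T and V at B ± 10.6·n: T = (-5.284, 9.189), V = (5.284, -9.189). Equal radii place K and W the same way about A: K = A + 10.6·n = (26.88, 27.68), W = A − 10.6·n = (37.45, 9.305). Then |BK| = |K − B| = 38.58.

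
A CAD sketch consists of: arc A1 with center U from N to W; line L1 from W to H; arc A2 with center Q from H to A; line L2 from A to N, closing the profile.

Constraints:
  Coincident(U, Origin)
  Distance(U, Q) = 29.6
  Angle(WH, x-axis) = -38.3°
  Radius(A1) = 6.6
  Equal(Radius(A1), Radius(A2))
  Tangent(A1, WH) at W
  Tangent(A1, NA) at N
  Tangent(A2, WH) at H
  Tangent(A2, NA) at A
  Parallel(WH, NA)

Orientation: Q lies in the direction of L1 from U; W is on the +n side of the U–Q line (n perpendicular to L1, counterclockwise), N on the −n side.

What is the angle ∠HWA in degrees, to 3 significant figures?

24.0°

The slot axis is L1's direction at -38.3°, so u = (cos -38.3°, sin -38.3°) = (0.785, -0.620) and n = (−sin -38.3°, cos -38.3°) = (0.620, 0.785). U is at the origin and Q lies 29.6 along u from U, so Q = 29.6·u = (23.2, -18.3). Tangency of A1 to both parallel lines with radius 6.6 puts W and N at U ± 6.6·n: W = (4.09, 5.18), N = (-4.09, -5.18). Equal radii place H and A the same way about Q: H = Q + 6.6·n = (27.3, -13.2), A = Q − 6.6·n = (19.1, -23.5). Then cos ∠HWA = WH·WA / (|WH||WA|), giving 24.0°.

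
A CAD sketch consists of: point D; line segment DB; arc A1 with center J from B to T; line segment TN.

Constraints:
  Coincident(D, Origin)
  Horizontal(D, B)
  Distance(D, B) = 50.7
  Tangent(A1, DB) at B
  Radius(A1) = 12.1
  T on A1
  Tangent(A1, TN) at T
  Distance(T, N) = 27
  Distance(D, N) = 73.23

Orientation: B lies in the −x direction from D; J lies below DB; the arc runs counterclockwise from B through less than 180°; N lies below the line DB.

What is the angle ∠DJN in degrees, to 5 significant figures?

125.03°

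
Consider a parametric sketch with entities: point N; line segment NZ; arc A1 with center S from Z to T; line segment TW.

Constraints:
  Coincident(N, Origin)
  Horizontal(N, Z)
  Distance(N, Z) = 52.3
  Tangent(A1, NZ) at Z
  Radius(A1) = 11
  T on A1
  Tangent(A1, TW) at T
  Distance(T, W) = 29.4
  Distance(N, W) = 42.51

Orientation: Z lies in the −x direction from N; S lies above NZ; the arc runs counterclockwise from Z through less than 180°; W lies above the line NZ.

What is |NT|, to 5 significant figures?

43.032

Checks: ∠(SZ, ZN) = 90.00° ✓; |ST| = 11.00 ✓; ∠(ST, TW) = 90.00° ✓; |TW| = 29.40 ✓; |NW| = 42.51 ✓.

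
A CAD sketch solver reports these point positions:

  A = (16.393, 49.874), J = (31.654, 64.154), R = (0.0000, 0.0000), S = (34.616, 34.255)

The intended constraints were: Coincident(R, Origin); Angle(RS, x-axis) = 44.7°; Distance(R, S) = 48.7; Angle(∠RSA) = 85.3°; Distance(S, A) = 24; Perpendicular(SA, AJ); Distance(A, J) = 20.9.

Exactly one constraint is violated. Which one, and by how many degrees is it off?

Perpendicular(SA, AJ) — off by 6.30°.

R = (0.00, 0.00) ✓; RS at 44.70° ✓; |RS| = 48.70 ✓; ∠RSA = 85.30° ✓; |SA| = 24.00 ✓; ∠(SA, AJ) = 96.30° ✗; |AJ| = 20.90 ✓.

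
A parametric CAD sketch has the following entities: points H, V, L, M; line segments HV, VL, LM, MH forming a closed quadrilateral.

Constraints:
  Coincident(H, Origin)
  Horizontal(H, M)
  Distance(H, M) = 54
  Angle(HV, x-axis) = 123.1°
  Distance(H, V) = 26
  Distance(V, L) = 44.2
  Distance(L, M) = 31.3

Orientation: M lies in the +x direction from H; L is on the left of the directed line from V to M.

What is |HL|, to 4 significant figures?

36.06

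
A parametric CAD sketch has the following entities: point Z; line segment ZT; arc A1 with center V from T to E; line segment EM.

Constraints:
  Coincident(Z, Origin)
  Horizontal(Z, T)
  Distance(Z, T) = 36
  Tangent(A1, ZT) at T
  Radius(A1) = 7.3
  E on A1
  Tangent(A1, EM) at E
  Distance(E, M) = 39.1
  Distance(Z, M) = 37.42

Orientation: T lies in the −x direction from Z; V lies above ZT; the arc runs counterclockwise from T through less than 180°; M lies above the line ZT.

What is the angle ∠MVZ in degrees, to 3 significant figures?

58.4°

Z is at the origin; ZT is horizontal with |ZT| = 36.0 and T on the −x side, so T = (-36.0, 0.00). Tangency of A1 to ZT means the radius VT is perpendicular to ZT, so V = T + (0, 7.3) = (-36.0, 7.30). Since VE ⟂ EM (tangency), |VM| = √(7.3² + 39.1²) = 39.8 regardless of where E sits on A1. So M lies on both circle(Z, 37.42) and circle(V, 39.8); the above-ZT intersection is M = (-8.84, 36.4). E is the foot of the tangent from M: E = (-29.8, 3.38).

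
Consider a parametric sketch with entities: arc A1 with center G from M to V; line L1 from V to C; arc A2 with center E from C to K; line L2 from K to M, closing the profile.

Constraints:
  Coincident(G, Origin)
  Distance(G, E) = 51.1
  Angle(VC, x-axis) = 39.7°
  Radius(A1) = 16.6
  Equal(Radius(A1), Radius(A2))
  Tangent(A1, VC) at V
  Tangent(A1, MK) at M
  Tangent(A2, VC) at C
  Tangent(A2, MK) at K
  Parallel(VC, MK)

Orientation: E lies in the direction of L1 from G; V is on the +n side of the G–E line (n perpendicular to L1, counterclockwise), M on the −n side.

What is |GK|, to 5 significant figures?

53.729

The slot axis is L1's direction at 39.7°, so u = (cos 39.7°, sin 39.7°) = (0.76940, 0.63877) and n = (−sin 39.7°, cos 39.7°) = (-0.63877, 0.76940). G is at the origin and E lies 51.1 along u from G, so E = 51.1·u = (39.316, 32.641). Tangency of A1 to both parallel lines with radius 16.6 puts V and M at G ± 16.6·n: V = (-10.604, 12.772), M = (10.604, -12.772). Equal radii place C and K the same way about E: C = E + 16.6·n = (28.713, 45.413), K = E − 16.6·n = (49.920, 19.869). Then |GK| = |K − G| = 53.729.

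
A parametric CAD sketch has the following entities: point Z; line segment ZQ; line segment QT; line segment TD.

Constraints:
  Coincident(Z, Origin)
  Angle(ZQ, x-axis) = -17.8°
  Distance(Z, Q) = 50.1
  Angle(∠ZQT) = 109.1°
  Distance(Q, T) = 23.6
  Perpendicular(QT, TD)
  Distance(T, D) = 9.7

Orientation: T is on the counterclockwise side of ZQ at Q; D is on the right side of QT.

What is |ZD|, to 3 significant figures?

69.7

Z is at the origin; ZQ runs at -17.8° with length 50.1, so Q = 50.1·(cos -17.8°, sin -17.8°) = (47.7, -15.3). ∠ZQT = 109.1°, so QT runs at -17.8° + (180° − 109.1°) = 53.1° from the x-axis; with |QT| = 23.6, T = Q + 23.6·(cos 53.1°, sin 53.1°) = (61.9, 3.56). QT ⟂ TD; with |TD| = 9.7 on the right of QT, D = T + 9.7·(0.800, -0.600) = (69.6, -2.27). Then |ZD| = |D − Z| = 69.7.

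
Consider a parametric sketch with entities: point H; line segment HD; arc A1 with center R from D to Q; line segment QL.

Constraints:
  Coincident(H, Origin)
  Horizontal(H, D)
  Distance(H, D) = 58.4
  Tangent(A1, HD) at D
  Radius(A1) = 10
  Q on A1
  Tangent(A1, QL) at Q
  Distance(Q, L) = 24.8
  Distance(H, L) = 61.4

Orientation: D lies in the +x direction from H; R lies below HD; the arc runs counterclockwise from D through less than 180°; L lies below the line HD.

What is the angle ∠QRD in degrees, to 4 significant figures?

93.98°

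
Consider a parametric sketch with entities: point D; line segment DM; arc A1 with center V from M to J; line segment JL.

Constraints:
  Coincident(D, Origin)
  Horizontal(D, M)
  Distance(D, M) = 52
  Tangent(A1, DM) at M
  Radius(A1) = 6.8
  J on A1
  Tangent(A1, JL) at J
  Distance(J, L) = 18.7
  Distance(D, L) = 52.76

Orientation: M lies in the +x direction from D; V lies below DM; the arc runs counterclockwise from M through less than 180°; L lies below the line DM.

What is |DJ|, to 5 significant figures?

45.761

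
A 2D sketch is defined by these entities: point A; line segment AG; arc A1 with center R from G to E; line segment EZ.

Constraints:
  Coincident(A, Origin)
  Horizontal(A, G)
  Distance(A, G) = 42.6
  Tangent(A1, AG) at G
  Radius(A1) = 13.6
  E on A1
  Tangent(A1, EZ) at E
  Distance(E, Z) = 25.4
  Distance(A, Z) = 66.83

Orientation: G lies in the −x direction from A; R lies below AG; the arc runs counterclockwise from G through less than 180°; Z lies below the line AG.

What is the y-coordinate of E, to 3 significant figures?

-15.1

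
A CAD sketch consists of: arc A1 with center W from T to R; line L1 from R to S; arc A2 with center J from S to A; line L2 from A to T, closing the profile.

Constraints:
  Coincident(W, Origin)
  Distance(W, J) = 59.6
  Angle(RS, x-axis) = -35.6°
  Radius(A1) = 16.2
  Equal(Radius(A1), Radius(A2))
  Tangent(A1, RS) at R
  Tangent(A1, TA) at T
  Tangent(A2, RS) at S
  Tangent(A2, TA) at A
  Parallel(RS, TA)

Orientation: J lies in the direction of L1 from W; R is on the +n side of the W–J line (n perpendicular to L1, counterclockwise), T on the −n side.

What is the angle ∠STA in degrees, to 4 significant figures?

28.53°

The slot axis is L1's direction at -35.6°, so u = (cos -35.6°, sin -35.6°) = (0.8131, -0.5821) and n = (−sin -35.6°, cos -35.6°) = (0.5821, 0.8131). W is at the origin and J lies 59.6 along u from W, so J = 59.6·u = (48.46, -34.69). Tangency of A1 to both parallel lines with radius 16.2 puts R and T at W ± 16.2·n: R = (9.430, 13.17), T = (-9.430, -13.17). Equal radii place S and A the same way about J: S = J + 16.2·n = (57.89, -21.52), A = J − 16.2·n = (39.03, -47.87). Then cos ∠STA = TS·TA / (|TS||TA|), giving 28.53°.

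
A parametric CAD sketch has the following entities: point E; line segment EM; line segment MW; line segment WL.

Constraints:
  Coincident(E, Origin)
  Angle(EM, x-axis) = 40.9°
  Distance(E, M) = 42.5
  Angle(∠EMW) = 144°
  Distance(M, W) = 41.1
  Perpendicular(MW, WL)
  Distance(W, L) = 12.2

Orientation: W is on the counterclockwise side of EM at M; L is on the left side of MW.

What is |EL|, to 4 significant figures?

76.56

E is at the origin; EM runs at 40.9° with length 42.5, so M = 42.5·(cos 40.9°, sin 40.9°) = (32.12, 27.83). ∠EMW = 144.0°, so MW runs at 40.9° + (180° − 144.0°) = 76.90° from the x-axis; with |MW| = 41.1, W = M + 41.1·(cos 76.90°, sin 76.90°) = (41.44, 67.86). MW is perpendicular to WL; with |WL| = 12.2 on the left of MW, L = W + 12.2·(-0.9740, 0.2267) = (29.56, 70.62). Then |EL| = |L − E| = 76.56.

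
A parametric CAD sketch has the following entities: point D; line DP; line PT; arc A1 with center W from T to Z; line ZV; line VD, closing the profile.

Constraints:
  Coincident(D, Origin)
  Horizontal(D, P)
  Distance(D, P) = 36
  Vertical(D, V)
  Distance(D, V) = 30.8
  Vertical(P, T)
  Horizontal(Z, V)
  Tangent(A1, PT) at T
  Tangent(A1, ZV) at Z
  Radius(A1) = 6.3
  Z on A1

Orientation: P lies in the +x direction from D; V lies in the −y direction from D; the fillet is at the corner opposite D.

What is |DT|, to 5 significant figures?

43.546

D is at the origin; DP is horizontal with |DP| = 36.0 and P on the +x side, so P = (36.000, 0.0000). D and V share the same x with |DV| = 30.8 and V on the −y side, so V = (0.0000, -30.800). The virtual corner opposite D is at (36.000, -30.800). Since A1 is tangent to PT there, WT ⟂ PT and tangency of A1 to ZV means the radius WZ is perpendicular to ZV, with radius 6.3, so the center W sits 6.3 in from both sides at W = (29.700, -24.500). That places the tangent points at T = (36.000, -24.500) on PT and Z = (29.700, -30.800) on ZV. Then |DT| = |T − D| = 43.546.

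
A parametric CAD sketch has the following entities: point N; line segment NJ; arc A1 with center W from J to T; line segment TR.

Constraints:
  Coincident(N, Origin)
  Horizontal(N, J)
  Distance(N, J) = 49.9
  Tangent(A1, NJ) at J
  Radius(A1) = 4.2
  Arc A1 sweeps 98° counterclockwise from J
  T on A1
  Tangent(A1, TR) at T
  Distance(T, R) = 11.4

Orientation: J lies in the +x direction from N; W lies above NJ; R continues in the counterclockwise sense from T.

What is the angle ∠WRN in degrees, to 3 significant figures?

60.7°

On A1, J sits at bearing -90° from W; a 98° counterclockwise sweep puts T at bearing 8°, so T = W + 4.2·(cos 8°, sin 8°) = (54.1, 4.78). A1 meets TR tangentially, so WT is at right angles to TR, so TR runs along (−sin 8°, cos 8°); with |TR| = 11.4, R = (52.5, 16.1). Then cos ∠WRN = RW·RN / (|RW||RN|), giving 60.7°.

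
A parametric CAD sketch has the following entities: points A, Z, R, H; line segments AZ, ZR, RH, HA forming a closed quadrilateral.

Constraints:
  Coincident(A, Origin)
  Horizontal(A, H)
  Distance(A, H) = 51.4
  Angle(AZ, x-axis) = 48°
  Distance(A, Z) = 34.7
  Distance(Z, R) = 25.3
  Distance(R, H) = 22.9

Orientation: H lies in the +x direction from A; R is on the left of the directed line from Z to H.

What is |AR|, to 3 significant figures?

53.4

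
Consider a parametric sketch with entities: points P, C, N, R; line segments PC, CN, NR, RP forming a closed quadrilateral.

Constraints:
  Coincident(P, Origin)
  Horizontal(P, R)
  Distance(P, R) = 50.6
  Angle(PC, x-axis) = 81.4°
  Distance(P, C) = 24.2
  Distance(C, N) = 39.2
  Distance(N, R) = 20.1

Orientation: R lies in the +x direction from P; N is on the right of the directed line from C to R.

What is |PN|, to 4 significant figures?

31.22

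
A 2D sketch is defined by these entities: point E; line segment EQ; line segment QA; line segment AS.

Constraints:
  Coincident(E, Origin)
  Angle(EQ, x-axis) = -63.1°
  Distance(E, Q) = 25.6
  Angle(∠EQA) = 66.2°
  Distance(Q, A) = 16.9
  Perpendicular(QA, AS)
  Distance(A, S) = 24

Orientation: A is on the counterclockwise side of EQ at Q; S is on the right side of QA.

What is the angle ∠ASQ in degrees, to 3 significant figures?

35.2°

E is at the origin; EQ runs at -63.1° with length 25.6, so Q = 25.6·(cos -63.1°, sin -63.1°) = (11.6, -22.8). ∠EQA = 66.2°, so QA runs at -63.1° + (180° − 66.2°) = 50.7° from the x-axis; with |QA| = 16.9, A = Q + 16.9·(cos 50.7°, sin 50.7°) = (22.3, -9.75). The perpendicularity gives AS at right angles to QA; with |AS| = 24.0 on the right of QA, S = A + 24.0·(0.774, -0.633) = (40.9, -25.0). Then cos ∠ASQ = SA·SQ / (|SA||SQ|), giving 35.2°.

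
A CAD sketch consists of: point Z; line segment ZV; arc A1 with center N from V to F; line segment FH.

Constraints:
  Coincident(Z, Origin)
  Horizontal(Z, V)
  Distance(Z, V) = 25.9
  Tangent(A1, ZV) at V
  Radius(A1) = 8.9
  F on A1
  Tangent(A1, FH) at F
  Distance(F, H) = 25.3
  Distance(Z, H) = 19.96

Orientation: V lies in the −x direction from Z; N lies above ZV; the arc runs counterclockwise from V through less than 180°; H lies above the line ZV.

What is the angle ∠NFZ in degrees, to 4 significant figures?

140.7°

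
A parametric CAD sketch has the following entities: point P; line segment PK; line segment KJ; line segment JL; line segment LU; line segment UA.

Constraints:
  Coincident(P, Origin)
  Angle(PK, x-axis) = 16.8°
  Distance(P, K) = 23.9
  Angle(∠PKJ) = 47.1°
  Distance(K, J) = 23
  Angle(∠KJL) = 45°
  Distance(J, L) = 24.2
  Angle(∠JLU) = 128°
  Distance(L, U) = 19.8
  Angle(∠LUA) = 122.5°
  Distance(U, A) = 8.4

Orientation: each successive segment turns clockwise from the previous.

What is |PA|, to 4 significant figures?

35.22

P is at the origin; PK runs at 16.8° with length 23.9, so K = (22.88, 6.908). ∠PKJ = 47.1° gives KJ at -116.1° from the x-axis; with |KJ| = 23.0, J = (12.76, -13.75). ∠KJL = 45.0° gives JL at 108.9° from the x-axis; with |JL| = 24.2, L = (4.923, 9.148). ∠JLU = 128.0° gives LU at 56.90° from the x-axis; with |LU| = 19.8, U = (15.74, 25.74). ∠LUA = 122.5° gives UA at -0.6000° from the x-axis; with |UA| = 8.4, A = (24.13, 25.65). Then |PA| = |A − P| = 35.22.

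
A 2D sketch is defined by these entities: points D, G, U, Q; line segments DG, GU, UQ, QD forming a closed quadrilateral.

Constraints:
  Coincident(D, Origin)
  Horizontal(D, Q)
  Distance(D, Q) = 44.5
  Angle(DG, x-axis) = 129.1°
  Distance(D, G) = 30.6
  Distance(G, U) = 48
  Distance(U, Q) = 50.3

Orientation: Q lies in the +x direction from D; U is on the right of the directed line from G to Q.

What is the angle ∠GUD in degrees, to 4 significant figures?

25.63°

D is at the origin; DQ is horizontal with |DQ| = 44.5 and Q in +x, so Q = (44.5, 0). DG runs at 129.1° with |DG| = 30.6, so G = (-19.30, 23.75). U is determined by |GU| = 48.0 and |UQ| = 50.3 together: it lies at the intersection of circle(G, 48.0) and circle(Q, 50.3). With |GQ| = 68.07, the foot of the radical line on GQ is 32.38 from G and the perpendicular offset is √(48.0² − 32.38²) = 35.44. Taking the right-of-GQ solution: U = (-1.317, -20.76).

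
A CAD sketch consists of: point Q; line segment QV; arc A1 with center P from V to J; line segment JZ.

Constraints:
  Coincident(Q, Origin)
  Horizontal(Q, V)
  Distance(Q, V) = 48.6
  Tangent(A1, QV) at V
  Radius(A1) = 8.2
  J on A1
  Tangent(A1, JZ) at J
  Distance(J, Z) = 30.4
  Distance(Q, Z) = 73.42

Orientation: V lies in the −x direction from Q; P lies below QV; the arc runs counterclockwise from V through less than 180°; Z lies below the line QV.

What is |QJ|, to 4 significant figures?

56.86

Checks: |PJ| = 8.200 ✓; ∠(PJ, JZ) = 90.00° ✓; |JZ| = 30.40 ✓; |QZ| = 73.42 ✓.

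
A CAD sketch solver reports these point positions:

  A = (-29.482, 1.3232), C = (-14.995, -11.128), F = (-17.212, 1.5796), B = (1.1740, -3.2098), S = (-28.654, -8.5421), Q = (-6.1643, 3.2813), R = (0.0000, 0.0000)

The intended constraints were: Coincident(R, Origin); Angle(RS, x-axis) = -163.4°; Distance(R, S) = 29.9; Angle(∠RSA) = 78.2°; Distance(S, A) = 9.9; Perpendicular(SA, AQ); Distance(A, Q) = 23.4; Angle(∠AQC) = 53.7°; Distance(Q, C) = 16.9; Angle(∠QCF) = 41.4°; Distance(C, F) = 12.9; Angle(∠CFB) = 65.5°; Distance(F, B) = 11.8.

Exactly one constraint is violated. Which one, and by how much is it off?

Distance(F, B) = 11.8 — off by 7.20.

R = (0.00, 0.00) ✓; RS at -163.4° ✓; |RS| = 29.90 ✓; ∠RSA = 78.20° ✓; |SA| = 9.900 ✓; ∠(SA, AQ) = 90.00° ✓; |AQ| = 23.40 ✓; ∠AQC = 53.70° ✓; |QC| = 16.90 ✓; ∠QCF = 41.40° ✓; |CF| = 12.90 ✓; ∠CFB = 65.50° ✓; |FB| = 19.00 ✗.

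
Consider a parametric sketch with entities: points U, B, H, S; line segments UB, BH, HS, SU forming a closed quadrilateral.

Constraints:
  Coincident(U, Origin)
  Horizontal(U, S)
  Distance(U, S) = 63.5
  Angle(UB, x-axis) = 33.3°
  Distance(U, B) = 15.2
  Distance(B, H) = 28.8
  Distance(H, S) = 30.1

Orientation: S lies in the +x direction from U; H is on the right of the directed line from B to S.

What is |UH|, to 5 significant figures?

36.400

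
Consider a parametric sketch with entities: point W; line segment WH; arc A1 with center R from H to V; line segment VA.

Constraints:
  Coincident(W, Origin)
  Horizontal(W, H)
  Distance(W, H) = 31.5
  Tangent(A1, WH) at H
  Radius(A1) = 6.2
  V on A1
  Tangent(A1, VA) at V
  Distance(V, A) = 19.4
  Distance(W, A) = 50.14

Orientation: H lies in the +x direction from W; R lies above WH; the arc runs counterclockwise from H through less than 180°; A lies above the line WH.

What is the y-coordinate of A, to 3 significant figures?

20.9

W is at the origin; W and H share the same y with |WH| = 31.5 and H on the +x side, so H = (31.5, 0.00). The tangent condition forces RH to be normal to WH, so R = H + (0, 6.2) = (31.5, 6.20). Since RV ⟂ VA (tangency), |RA| = √(6.2² + 19.4²) = 20.4 regardless of where V sits on A1. So A lies on both circle(W, 50.14) and circle(R, 20.4); the above-WH intersection is A = (45.6, 20.9). V is the foot of the tangent from A: V = (37.1, 3.49).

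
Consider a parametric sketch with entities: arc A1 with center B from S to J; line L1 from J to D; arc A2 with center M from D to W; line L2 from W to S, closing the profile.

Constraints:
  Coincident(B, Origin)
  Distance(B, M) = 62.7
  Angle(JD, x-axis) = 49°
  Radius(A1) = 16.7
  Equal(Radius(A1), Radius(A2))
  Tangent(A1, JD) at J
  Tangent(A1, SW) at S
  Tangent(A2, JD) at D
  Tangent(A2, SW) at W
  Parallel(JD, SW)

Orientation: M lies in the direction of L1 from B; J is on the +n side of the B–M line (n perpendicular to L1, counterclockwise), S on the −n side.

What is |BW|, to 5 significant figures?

64.886

The slot axis is L1's direction at 49.0°, so u = (cos 49.0°, sin 49.0°) = (0.65606, 0.75471) and n = (−sin 49.0°, cos 49.0°) = (-0.75471, 0.65606). B is at the origin and M lies 62.7 along u from B, so M = 62.7·u = (41.135, 47.320). Tangency of A1 to both parallel lines with radius 16.7 puts J and S at B ± 16.7·n: J = (-12.604, 10.956), S = (12.604, -10.956). Equal radii place D and W the same way about M: D = M + 16.7·n = (28.531, 58.276), W = M − 16.7·n = (53.739, 36.364). Then |BW| = |W − B| = 64.886.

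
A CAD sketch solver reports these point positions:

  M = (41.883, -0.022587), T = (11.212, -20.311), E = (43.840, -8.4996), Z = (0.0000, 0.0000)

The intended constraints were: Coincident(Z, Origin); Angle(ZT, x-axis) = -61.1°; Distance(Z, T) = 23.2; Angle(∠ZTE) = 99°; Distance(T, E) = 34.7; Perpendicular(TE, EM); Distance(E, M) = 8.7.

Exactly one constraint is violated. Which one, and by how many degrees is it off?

Perpendicular(TE, EM) — off by 6.90°.

Z = (0.00, 0.00) ✓; ZT at -61.10° ✓; |ZT| = 23.20 ✓; ∠ZTE = 99.00° ✓; |TE| = 34.70 ✓; ∠(TE, EM) = 83.10° ✗; |EM| = 8.700 ✓.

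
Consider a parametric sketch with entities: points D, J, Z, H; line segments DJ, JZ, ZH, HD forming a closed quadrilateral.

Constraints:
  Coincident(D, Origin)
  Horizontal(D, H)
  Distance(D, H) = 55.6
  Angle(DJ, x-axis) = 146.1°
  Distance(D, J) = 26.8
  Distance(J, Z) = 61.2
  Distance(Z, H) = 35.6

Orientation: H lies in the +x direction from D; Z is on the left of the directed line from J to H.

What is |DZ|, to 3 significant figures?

47.8

Checks: |JZ| = 61.20 ✓; |ZH| = 35.60 ✓.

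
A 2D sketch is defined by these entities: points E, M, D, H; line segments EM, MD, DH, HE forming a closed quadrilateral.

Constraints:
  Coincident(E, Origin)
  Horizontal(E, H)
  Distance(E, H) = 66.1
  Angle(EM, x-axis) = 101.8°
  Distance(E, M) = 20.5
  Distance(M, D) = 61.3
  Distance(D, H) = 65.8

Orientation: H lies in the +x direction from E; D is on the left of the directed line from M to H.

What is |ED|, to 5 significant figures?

73.745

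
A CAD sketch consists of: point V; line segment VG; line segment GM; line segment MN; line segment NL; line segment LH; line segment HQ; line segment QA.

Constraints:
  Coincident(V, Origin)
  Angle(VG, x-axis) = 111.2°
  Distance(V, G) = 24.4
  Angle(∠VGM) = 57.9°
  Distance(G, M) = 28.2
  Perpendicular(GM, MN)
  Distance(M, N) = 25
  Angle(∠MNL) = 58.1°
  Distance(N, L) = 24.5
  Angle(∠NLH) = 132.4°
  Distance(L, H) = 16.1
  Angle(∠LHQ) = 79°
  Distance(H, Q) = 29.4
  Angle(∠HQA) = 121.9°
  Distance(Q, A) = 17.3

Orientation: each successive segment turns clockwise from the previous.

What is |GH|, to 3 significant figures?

5.85

V is at the origin; VG runs at 111.2° with length 24.4, so G = (-8.82, 22.7). ∠VGM = 57.9° gives GM at -10.9° from the x-axis; with |GM| = 28.2, M = (18.9, 17.4). The perpendicularity gives MN at right angles to GM, so MN runs at -101°; with |MN| = 25.0, N = (14.1, -7.13). ∠MNL = 58.1° gives NL at 137° from the x-axis; with |NL| = 24.5, L = (-3.84, 9.51). ∠NLH = 132.4° gives LH at 89.6° from the x-axis; with |LH| = 16.1, H = (-3.72, 25.6). Then |GH| = |H − G| = 5.85.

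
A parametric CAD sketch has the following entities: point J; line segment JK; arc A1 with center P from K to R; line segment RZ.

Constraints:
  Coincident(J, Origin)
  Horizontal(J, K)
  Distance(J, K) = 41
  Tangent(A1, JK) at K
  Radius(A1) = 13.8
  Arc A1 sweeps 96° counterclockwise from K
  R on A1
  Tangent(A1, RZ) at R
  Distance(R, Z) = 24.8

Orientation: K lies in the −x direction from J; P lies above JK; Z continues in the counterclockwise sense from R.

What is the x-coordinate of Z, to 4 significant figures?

-29.87

On A1, K sits at bearing -90° from P; a 96° counterclockwise sweep puts R at bearing 6°, so R = P + 13.8·(cos 6°, sin 6°) = (-27.28, 15.24). Tangency of A1 to RZ means the radius PR is perpendicular to RZ, so RZ runs along (−sin 6°, cos 6°); with |RZ| = 24.8, Z = (-29.87, 39.91). So Z.x = -29.87.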